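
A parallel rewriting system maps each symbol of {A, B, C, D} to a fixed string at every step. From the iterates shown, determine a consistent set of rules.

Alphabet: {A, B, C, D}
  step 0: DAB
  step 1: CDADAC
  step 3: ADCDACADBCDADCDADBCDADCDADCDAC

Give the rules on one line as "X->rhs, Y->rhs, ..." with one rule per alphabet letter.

  step 0 ⇒ step 1: DAB ⇒ CD·AD·AC
    A ↦ AD
    B ↦ AC
    D ↦ CD
    C ↦ ADB  (constrained at step 1)

A->AD, B->AC, C->ADB, D->CD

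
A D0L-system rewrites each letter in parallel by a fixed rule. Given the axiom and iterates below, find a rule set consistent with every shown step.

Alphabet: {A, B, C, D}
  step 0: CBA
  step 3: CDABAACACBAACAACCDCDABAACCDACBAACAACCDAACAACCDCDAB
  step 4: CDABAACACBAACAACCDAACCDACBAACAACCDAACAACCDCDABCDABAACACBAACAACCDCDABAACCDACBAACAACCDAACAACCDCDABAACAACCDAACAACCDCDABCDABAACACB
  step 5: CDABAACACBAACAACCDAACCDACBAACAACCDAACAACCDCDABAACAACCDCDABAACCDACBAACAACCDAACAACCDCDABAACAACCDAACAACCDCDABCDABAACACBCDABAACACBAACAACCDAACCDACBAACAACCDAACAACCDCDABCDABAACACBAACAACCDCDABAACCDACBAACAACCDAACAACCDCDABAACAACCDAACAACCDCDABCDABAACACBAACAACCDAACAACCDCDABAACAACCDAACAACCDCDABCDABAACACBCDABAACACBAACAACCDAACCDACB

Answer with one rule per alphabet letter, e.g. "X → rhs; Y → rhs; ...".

  step 4 ⇒ step 5: CDABAACACBAACAACCDAACCDACBAACAACCDAACAACCDCDABCDABAACACBAACAACCDCDABAACCDACBAACAACCDAACAACCDCDABAACAACCDAACAACCDCDABCDABAACACB ⇒ CD·AB·AAC·ACB·AAC·AAC·CD·AAC·CD·ACB·AAC·AAC·CD·AAC·AAC·CD·CD·AB·AAC·AAC·CD·CD·AB·AAC·CD·ACB·AAC·AAC·CD·AAC·AAC·CD·CD·AB·AAC·AAC·CD·AAC·AAC·CD·CD·AB·CD·AB·AAC·ACB·CD·AB·AAC·ACB·AAC·AAC·CD·AAC·CD·ACB·AAC·AAC·CD·AAC·AAC·CD·CD·AB·CD·AB·AAC·ACB·AAC·AAC·CD·CD·AB·AAC·CD·ACB·AAC·AAC·CD·AAC·AAC·CD·CD·AB·AAC·AAC·CD·AAC·AAC·CD·CD·AB·CD·AB·AAC·ACB·AAC·AAC·CD·AAC·AAC·CD·CD·AB·AAC·AAC·CD·AAC·AAC·CD·CD·AB·CD·AB·AAC·ACB·CD·AB·AAC·ACB·AAC·AAC·CD·AAC·CD·ACB
    A ↦ AAC
    B ↦ ACB
    C ↦ CD
    D ↦ AB

A->AAC, B->ACB, C->CD, D->AB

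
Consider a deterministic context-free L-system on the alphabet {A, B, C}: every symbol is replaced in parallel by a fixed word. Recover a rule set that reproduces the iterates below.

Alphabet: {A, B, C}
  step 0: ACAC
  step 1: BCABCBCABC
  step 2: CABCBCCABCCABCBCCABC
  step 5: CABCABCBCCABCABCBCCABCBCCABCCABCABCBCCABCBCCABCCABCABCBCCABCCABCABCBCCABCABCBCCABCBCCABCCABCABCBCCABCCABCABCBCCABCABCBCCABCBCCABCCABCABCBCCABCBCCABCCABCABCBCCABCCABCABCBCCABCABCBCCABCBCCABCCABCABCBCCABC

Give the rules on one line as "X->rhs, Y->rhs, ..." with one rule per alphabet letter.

  step 1 ⇒ step 2: BCABCBCABC ⇒ C·ABC·BC·C·ABC·C·ABC·BC·C·ABC
    A ↦ BC
    B ↦ C
    C ↦ ABC

A->BC, B->C, C->ABC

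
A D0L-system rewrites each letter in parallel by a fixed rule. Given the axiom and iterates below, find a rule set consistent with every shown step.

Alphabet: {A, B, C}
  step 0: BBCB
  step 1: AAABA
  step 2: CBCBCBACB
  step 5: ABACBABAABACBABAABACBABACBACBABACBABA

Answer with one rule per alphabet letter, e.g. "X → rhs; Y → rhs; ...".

A->CB, B->A, C->AB

  step 1 ⇒ step 2: AAABA ⇒ CB·CB·CB·A·CB
    A ↦ CB
    B ↦ A
  step 0 ⇒ step 1: BBCB ⇒ A·A·AB·A
    C ↦ AB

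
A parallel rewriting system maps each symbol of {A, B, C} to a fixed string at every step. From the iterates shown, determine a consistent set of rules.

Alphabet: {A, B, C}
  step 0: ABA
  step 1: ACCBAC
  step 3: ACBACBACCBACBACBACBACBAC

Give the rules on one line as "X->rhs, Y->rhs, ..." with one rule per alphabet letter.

A->AC, B->CB, C->BA

  step 0 ⇒ step 1: ABA ⇒ AC·CB·AC
    A ↦ AC
    B ↦ CB
    C ↦ BA  (constrained at step 1)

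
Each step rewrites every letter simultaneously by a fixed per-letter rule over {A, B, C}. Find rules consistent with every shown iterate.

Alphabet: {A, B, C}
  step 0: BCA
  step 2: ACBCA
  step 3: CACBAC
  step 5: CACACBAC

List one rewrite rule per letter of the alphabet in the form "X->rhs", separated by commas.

  step 2 ⇒ step 3: ACBCA ⇒ C·A·CB·A·C
    A ↦ C
    B ↦ CB
    C ↦ A

A->C, B->CB, C->A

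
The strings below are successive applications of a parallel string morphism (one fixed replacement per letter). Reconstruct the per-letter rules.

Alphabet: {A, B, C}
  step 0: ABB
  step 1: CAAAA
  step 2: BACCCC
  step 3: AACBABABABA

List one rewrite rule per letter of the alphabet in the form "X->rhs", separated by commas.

  step 2 ⇒ step 3: BACCCC ⇒ AA·C·BA·BA·BA·BA
    A ↦ C
    B ↦ AA
    C ↦ BA

A->C, B->AA, C->BA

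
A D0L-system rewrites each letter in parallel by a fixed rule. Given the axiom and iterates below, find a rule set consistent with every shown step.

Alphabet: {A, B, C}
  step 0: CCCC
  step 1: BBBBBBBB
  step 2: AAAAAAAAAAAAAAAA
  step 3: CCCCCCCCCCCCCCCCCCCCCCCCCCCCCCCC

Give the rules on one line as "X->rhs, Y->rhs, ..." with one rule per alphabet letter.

  step 2 ⇒ step 3: AAAAAAAAAAAAAAAA ⇒ CC·CC·CC·CC·CC·CC·CC·CC·CC·CC·CC·CC·CC·CC·CC·CC
    A ↦ CC
  step 1 ⇒ step 2: BBBBBBBB ⇒ AA·AA·AA·AA·AA·AA·AA·AA
    B ↦ AA
  step 0 ⇒ step 1: CCCC ⇒ BB·BB·BB·BB
    C ↦ BB

A->CC, B->AA, C->BB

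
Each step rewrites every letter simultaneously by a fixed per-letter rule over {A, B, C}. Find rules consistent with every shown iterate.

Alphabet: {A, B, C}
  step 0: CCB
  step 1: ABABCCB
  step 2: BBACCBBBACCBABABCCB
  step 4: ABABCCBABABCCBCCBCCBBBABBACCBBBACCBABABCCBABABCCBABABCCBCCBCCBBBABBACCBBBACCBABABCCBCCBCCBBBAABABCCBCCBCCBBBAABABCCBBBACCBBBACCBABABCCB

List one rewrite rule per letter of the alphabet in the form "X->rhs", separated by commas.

A->BBA, B->CCB, C->AB

  step 1 ⇒ step 2: ABABCCB ⇒ BBA·CCB·BBA·CCB·AB·AB·CCB
    A ↦ BBA
    B ↦ CCB
    C ↦ AB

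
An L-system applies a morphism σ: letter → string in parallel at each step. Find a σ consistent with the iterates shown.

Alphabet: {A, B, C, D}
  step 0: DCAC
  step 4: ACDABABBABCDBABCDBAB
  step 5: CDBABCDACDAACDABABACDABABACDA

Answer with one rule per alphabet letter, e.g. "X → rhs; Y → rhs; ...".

  step 4 ⇒ step 5: ACDABABBABCDBABCDBAB ⇒ CD·B·AB·CD·A·CD·A·A·CD·A·B·AB·A·CD·A·B·AB·A·CD·A
    A ↦ CD
    B ↦ A
    C ↦ B
    D ↦ AB

A->CD, B->A, C->B, D->AB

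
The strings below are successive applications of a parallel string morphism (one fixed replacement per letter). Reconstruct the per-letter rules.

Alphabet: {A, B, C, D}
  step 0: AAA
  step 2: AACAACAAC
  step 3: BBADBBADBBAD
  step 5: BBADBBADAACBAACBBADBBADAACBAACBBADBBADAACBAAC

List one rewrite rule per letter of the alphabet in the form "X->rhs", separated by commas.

A->B, B->AAC, C->AD, D->AB

  step 2 ⇒ step 3: AACAACAAC ⇒ B·B·AD·B·B·AD·B·B·AD
    A ↦ B
    C ↦ AD
    B ↦ AAC  (constrained at step 3)
    D ↦ AB  (constrained at step 3)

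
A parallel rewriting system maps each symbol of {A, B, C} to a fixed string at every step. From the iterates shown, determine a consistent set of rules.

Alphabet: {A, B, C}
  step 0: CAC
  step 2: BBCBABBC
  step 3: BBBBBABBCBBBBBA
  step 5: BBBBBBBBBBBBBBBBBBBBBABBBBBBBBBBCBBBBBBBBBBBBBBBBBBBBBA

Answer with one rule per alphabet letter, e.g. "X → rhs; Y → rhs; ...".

  step 2 ⇒ step 3: BBCBABBC ⇒ BB·BB·BA·BB·C·BB·BB·BA
    A ↦ C
    B ↦ BB
    C ↦ BA

A->C, B->BB, C->BA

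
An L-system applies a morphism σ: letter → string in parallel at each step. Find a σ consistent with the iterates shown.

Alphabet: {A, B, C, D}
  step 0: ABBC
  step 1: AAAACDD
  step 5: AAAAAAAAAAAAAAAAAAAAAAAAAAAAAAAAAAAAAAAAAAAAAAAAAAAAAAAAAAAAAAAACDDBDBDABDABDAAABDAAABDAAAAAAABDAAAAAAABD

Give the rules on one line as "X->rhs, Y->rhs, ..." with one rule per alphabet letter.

  step 0 ⇒ step 1: ABBC ⇒ AA·A·A·CDD
    A ↦ AA
    B ↦ A
    C ↦ CDD
    D ↦ BD  (constrained at step 1)

A->AA, B->A, C->CDD, D->BD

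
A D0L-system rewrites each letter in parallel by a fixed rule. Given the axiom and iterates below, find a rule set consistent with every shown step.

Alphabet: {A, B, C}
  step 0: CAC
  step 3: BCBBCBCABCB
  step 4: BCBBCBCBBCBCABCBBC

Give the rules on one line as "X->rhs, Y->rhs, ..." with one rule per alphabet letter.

A->CA, B->BC, C->B

  step 3 ⇒ step 4: BCBBCBCABCB ⇒ BC·B·BC·BC·B·BC·B·CA·BC·B·BC
    A ↦ CA
    B ↦ BC
    C ↦ B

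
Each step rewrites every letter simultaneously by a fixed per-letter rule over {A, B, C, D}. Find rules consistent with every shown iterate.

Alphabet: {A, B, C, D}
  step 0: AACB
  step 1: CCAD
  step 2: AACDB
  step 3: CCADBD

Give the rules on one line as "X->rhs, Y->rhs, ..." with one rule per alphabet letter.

A->C, B->D, C->A, D->DB

  step 2 ⇒ step 3: AACDB ⇒ C·C·A·DB·D
    A ↦ C
    B ↦ D
    C ↦ A
    D ↦ DB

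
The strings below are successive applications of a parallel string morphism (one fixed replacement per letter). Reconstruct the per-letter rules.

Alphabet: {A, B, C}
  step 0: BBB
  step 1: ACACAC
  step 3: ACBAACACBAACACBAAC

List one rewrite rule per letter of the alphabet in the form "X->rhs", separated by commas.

A->BA, B->AC, C->B

  step 0 ⇒ step 1: BBB ⇒ AC·AC·AC
    B ↦ AC
    A ↦ BA  (constrained at step 1)
    C ↦ B  (constrained at step 1)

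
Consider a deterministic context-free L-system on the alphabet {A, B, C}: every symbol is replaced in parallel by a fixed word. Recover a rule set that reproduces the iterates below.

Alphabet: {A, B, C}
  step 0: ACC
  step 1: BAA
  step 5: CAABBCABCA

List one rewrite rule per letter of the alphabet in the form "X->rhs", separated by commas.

  step 0 ⇒ step 1: ACC ⇒ B·A·A
    A ↦ B
    C ↦ A
    B ↦ CA  (constrained at step 1)

A->B, B->CA, C->A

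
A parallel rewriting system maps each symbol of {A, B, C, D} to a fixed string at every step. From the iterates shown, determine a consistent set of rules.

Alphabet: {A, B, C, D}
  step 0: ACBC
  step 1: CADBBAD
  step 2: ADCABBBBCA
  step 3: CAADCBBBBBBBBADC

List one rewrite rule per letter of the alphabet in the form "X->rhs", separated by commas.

A->C, B->BB, C->AD, D->A

  step 2 ⇒ step 3: ADCABBBBCA ⇒ C·A·AD·C·BB·BB·BB·BB·AD·C
    A ↦ C
    B ↦ BB
    C ↦ AD
    D ↦ A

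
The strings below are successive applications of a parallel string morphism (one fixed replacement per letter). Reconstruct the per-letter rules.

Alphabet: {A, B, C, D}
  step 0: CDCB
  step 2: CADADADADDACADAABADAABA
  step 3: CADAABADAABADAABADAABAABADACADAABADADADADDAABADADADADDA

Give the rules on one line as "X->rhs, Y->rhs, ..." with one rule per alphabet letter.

A->DA, B->DAD, C->CA, D->ABA

  step 2 ⇒ step 3: CADADADADDACADAABADAABA ⇒ CA·DA·ABA·DA·ABA·DA·ABA·DA·ABA·ABA·DA·CA·DA·ABA·DA·DA·DAD·DA·ABA·DA·DA·DAD·DA
    A ↦ DA
    B ↦ DAD
    C ↦ CA
    D ↦ ABA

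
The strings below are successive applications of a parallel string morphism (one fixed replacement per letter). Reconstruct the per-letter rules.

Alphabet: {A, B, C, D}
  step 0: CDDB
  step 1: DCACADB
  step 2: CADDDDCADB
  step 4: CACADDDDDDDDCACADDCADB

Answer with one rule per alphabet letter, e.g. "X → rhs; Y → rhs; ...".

A->D, B->DB, C->D, D->CA

  step 1 ⇒ step 2: DCACADB ⇒ CA·D·D·D·D·CA·DB
    A ↦ D
    B ↦ DB
    C ↦ D
    D ↦ CA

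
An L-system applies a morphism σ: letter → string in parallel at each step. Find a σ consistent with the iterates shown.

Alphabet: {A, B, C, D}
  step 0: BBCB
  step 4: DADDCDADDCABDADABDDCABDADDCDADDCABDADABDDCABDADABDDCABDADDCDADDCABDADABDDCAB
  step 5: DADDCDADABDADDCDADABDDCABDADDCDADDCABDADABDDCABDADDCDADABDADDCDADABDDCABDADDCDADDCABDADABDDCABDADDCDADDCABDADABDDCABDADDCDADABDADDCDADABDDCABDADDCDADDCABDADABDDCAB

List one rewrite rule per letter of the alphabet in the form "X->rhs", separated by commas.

  step 4 ⇒ step 5: DADDCDADDCABDADABDDCABDADDCDADDCABDADABDDCABDADABDDCABDADDCDADDCABDADABDDCAB ⇒ DA·DDC·DA·DA·B·DA·DDC·DA·DA·B·DDC·AB·DA·DDC·DA·DDC·AB·DA·DA·B·DDC·AB·DA·DDC·DA·DA·B·DA·DDC·DA·DA·B·DDC·AB·DA·DDC·DA·DDC·AB·DA·DA·B·DDC·AB·DA·DDC·DA·DDC·AB·DA·DA·B·DDC·AB·DA·DDC·DA·DA·B·DA·DDC·DA·DA·B·DDC·AB·DA·DDC·DA·DDC·AB·DA·DA·B·DDC·AB
    A ↦ DDC
    B ↦ AB
    C ↦ B
    D ↦ DA

A->DDC, B->AB, C->B, D->DA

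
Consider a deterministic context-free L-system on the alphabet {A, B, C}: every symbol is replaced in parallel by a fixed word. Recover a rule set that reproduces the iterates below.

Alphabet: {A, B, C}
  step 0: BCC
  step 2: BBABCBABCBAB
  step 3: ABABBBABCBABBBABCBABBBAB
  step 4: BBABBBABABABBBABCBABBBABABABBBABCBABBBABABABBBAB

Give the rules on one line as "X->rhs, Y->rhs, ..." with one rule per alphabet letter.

  step 3 ⇒ step 4: ABABBBABCBABBBABCBABBBAB ⇒ BB·AB·BB·AB·AB·AB·BB·AB·CB·AB·BB·AB·AB·AB·BB·AB·CB·AB·BB·AB·AB·AB·BB·AB
    A ↦ BB
    B ↦ AB
    C ↦ CB

A->BB, B->AB, C->CB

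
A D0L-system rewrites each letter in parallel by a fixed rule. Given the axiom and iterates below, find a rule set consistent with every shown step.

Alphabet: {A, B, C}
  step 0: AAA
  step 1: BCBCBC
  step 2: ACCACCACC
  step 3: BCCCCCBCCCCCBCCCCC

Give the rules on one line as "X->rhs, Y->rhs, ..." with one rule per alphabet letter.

  step 2 ⇒ step 3: ACCACCACC ⇒ BC·CC·CC·BC·CC·CC·BC·CC·CC
    A ↦ BC
    C ↦ CC
  step 1 ⇒ step 2: BCBCBC ⇒ A·CC·A·CC·A·CC
    B ↦ A

A->BC, B->A, C->CC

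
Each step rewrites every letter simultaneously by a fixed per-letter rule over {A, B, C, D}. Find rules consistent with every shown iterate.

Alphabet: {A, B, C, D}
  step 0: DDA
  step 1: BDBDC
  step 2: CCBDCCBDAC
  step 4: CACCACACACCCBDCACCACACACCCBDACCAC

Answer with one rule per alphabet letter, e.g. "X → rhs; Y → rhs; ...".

  step 1 ⇒ step 2: BDBDC ⇒ CC·BD·CC·BD·AC
    B ↦ CC
    C ↦ AC
    D ↦ BD
  step 0 ⇒ step 1: DDA ⇒ BD·BD·C
    A ↦ C

A->C, B->CC, C->AC, D->BD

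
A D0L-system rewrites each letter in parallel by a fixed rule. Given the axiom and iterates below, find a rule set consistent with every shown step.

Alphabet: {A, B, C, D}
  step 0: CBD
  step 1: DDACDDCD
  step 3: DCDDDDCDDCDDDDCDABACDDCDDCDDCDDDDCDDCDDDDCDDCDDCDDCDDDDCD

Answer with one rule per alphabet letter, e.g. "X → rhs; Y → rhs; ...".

  step 0 ⇒ step 1: CBD ⇒ DD·ACD·DCD
    B ↦ ACD
    C ↦ DD
    D ↦ DCD
    A ↦ AB  (constrained at step 1)

A->AB, B->ACD, C->DD, D->DCD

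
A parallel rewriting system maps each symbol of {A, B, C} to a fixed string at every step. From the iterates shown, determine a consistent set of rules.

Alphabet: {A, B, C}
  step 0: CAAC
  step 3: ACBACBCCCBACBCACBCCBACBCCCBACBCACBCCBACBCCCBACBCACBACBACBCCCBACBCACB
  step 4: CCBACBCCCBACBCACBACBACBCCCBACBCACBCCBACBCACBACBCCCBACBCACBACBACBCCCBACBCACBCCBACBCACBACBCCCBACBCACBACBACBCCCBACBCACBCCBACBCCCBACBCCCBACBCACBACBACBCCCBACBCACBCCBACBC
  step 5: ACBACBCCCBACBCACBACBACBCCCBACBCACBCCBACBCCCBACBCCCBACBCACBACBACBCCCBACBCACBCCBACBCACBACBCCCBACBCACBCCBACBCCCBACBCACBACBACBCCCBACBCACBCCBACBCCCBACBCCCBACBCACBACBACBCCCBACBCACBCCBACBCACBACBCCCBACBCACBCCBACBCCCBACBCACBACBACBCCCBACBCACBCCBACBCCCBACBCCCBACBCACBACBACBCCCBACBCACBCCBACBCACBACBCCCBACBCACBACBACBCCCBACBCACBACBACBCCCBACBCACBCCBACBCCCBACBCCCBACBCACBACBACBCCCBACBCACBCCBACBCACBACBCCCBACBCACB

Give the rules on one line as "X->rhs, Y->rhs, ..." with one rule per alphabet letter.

  step 4 ⇒ step 5: CCBACBCCCBACBCACBACBACBCCCBACBCACBCCBACBCACBACBCCCBACBCACBACBACBCCCBACBCACBCCBACBCACBACBCCCBACBCACBACBACBCCCBACBCACBCCBACBCCCBACBCCCBACBCACBACBACBCCCBACBCACBCCBACBC ⇒ ACB·ACB·C·CCB·ACB·C·ACB·ACB·ACB·C·CCB·ACB·C·ACB·CCB·ACB·C·CCB·ACB·C·CCB·ACB·C·ACB·ACB·ACB·C·CCB·ACB·C·ACB·CCB·ACB·C·ACB·ACB·C·CCB·ACB·C·ACB·CCB·ACB·C·CCB·ACB·C·ACB·ACB·ACB·C·CCB·ACB·C·ACB·CCB·ACB·C·CCB·ACB·C·CCB·ACB·C·ACB·ACB·ACB·C·CCB·ACB·C·ACB·CCB·ACB·C·ACB·ACB·C·CCB·ACB·C·ACB·CCB·ACB·C·CCB·ACB·C·ACB·ACB·ACB·C·CCB·ACB·C·ACB·CCB·ACB·C·CCB·ACB·C·CCB·ACB·C·ACB·ACB·ACB·C·CCB·ACB·C·ACB·CCB·ACB·C·ACB·ACB·C·CCB·ACB·C·ACB·ACB·ACB·C·CCB·ACB·C·ACB·ACB·ACB·C·CCB·ACB·C·ACB·CCB·ACB·C·CCB·ACB·C·CCB·ACB·C·ACB·ACB·ACB·C·CCB·ACB·C·ACB·CCB·ACB·C·ACB·ACB·C·CCB·ACB·C·ACB
    A ↦ CCB
    B ↦ C
    C ↦ ACB

A->CCB, B->C, C->ACB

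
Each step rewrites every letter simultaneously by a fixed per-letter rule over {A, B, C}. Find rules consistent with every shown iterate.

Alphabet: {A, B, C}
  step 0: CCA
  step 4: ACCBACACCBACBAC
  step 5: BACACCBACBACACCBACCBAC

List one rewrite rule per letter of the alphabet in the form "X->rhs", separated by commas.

  step 4 ⇒ step 5: ACCBACACCBACBAC ⇒ B·AC·AC·C·B·AC·B·AC·AC·C·B·AC·C·B·AC
    A ↦ B
    B ↦ C
    C ↦ AC

A->B, B->C, C->AC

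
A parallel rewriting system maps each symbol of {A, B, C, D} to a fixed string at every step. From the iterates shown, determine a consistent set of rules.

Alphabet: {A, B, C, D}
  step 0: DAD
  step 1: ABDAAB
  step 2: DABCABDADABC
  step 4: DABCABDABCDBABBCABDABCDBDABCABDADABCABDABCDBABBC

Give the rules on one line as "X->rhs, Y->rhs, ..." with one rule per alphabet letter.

  step 1 ⇒ step 2: ABDAAB ⇒ DA·BC·AB·DA·DA·BC
    A ↦ DA
    B ↦ BC
    D ↦ AB
    C ↦ DB  (constrained at step 2)

A->DA, B->BC, C->DB, D->AB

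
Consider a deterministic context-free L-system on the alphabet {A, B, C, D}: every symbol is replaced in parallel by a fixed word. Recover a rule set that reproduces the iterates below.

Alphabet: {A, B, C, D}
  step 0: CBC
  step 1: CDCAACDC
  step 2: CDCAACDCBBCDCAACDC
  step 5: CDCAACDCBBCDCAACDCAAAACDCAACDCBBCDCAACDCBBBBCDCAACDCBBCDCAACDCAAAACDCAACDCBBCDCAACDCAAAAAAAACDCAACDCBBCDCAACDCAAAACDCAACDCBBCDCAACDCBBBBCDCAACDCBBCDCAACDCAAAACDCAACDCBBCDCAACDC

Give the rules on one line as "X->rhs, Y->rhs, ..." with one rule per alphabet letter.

A->B, B->AA, C->CDC, D->AA

  step 1 ⇒ step 2: CDCAACDC ⇒ CDC·AA·CDC·B·B·CDC·AA·CDC
    A ↦ B
    C ↦ CDC
    D ↦ AA
  step 0 ⇒ step 1: CBC ⇒ CDC·AA·CDC
    B ↦ AA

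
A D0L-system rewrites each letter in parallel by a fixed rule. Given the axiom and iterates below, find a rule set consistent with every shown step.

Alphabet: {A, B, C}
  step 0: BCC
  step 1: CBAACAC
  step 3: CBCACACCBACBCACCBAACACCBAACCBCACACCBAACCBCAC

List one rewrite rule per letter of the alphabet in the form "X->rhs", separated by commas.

A->CBC, B->CBA, C->AC

  step 0 ⇒ step 1: BCC ⇒ CBA·AC·AC
    B ↦ CBA
    C ↦ AC
    A ↦ CBC  (constrained at step 1)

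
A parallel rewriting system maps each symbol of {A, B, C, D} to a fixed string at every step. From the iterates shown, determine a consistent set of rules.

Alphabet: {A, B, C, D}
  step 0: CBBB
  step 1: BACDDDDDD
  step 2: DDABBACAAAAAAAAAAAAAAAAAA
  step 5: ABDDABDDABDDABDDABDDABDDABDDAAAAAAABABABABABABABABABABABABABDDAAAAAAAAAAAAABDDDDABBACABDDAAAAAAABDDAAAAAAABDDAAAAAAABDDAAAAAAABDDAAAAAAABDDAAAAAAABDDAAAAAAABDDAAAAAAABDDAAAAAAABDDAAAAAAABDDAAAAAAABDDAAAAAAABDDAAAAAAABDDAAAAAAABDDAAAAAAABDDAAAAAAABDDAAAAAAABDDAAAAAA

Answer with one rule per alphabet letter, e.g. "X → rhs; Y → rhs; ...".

A->AB, B->DD, C->BAC, D->AAA

  step 1 ⇒ step 2: BACDDDDDD ⇒ DD·AB·BAC·AAA·AAA·AAA·AAA·AAA·AAA
    A ↦ AB
    B ↦ DD
    C ↦ BAC
    D ↦ AAA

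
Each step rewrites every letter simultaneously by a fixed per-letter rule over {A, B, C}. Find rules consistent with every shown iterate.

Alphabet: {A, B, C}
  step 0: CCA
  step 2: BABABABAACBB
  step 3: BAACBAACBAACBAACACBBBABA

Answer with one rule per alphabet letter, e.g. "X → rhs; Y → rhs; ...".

A->AC, B->BA, C->BB

  step 2 ⇒ step 3: BABABABAACBB ⇒ BA·AC·BA·AC·BA·AC·BA·AC·AC·BB·BA·BA
    A ↦ AC
    B ↦ BA
    C ↦ BB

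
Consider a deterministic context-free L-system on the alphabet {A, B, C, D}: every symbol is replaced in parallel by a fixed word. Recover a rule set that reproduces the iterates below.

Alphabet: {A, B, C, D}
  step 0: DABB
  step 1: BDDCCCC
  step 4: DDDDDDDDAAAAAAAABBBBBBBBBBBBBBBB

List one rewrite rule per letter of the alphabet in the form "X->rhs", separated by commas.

A->DD, B->CC, C->AA, D->B

  step 0 ⇒ step 1: DABB ⇒ B·DD·CC·CC
    A ↦ DD
    B ↦ CC
    D ↦ B
    C ↦ AA  (constrained at step 1)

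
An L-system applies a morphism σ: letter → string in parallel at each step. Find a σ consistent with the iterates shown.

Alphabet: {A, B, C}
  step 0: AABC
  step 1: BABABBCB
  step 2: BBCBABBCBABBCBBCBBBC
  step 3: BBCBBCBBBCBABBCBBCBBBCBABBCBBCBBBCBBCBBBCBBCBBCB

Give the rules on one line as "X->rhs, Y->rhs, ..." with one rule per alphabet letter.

A->BA, B->BBC, C->B

  step 2 ⇒ step 3: BBCBABBCBABBCBBCBBBC ⇒ BBC·BBC·B·BBC·BA·BBC·BBC·B·BBC·BA·BBC·BBC·B·BBC·BBC·B·BBC·BBC·BBC·B
    A ↦ BA
    B ↦ BBC
    C ↦ B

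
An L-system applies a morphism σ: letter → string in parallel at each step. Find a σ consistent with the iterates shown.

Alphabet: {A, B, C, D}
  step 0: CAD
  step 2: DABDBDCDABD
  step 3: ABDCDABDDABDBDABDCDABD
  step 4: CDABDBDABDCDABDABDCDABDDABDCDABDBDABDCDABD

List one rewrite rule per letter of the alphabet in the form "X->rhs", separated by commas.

A->C, B->D, C->BD, D->ABD

  step 3 ⇒ step 4: ABDCDABDDABDBDABDCDABD ⇒ C·D·ABD·BD·ABD·C·D·ABD·ABD·C·D·ABD·D·ABD·C·D·ABD·BD·ABD·C·D·ABD
    A ↦ C
    B ↦ D
    C ↦ BD
    D ↦ ABD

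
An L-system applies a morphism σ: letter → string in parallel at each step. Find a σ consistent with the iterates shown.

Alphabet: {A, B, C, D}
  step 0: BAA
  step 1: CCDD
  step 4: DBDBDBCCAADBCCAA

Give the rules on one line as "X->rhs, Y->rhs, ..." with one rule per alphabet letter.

  step 0 ⇒ step 1: BAA ⇒ CC·D·D
    A ↦ D
    B ↦ CC
    C ↦ A  (constrained at step 1)
    D ↦ DB  (constrained at step 1)

A->D, B->CC, C->A, D->DB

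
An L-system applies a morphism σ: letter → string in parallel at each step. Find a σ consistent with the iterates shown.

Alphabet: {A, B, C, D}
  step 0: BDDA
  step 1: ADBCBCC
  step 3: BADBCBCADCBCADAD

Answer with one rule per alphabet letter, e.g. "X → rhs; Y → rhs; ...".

A->C, B->AD, C->B, D->BC

  step 0 ⇒ step 1: BDDA ⇒ AD·BC·BC·C
    A ↦ C
    B ↦ AD
    D ↦ BC
    C ↦ B  (constrained at step 1)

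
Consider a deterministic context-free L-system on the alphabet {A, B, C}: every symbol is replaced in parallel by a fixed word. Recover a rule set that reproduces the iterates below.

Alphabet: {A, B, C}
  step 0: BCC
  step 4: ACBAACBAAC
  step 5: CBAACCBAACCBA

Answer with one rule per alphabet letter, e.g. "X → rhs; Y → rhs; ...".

A->C, B->A, C->BA

  step 4 ⇒ step 5: ACBAACBAAC ⇒ C·BA·A·C·C·BA·A·C·C·BA
    A ↦ C
    B ↦ A
    C ↦ BA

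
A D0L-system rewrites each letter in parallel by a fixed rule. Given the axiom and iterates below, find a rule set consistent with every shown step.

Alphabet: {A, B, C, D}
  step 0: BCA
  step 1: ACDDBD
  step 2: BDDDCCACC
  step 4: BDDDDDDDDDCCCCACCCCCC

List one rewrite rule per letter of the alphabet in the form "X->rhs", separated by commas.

A->BD, B->AC, C->DD, D->C

  step 1 ⇒ step 2: ACDDBD ⇒ BD·DD·C·C·AC·C
    A ↦ BD
    B ↦ AC
    C ↦ DD
    D ↦ C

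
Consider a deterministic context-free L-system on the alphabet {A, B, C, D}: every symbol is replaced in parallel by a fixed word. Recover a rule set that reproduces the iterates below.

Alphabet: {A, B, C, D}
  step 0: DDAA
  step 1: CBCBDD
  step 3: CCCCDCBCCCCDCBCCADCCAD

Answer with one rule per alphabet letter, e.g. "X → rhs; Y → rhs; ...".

  step 0 ⇒ step 1: DDAA ⇒ CB·CB·D·D
    A ↦ D
    D ↦ CB
    B ↦ AD  (constrained at step 1)
    C ↦ CC  (constrained at step 1)

A->D, B->AD, C->CC, D->CB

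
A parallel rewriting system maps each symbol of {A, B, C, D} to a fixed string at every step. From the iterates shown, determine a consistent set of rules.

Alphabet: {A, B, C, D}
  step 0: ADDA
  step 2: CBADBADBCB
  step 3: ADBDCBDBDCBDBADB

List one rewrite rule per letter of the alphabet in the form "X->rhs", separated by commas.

  step 2 ⇒ step 3: CBADBADBCB ⇒ A·DB·D·CB·DB·D·CB·DB·A·DB
    A ↦ D
    B ↦ DB
    C ↦ A
    D ↦ CB

A->D, B->DB, C->A, D->CB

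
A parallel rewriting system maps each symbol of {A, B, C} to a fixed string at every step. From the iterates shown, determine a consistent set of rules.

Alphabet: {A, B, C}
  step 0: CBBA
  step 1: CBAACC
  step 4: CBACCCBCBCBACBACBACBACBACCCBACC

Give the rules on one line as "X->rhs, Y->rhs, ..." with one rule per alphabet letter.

  step 0 ⇒ step 1: CBBA ⇒ CB·A·A·CC
    A ↦ CC
    B ↦ A
    C ↦ CB

A->CC, B->A, C->CB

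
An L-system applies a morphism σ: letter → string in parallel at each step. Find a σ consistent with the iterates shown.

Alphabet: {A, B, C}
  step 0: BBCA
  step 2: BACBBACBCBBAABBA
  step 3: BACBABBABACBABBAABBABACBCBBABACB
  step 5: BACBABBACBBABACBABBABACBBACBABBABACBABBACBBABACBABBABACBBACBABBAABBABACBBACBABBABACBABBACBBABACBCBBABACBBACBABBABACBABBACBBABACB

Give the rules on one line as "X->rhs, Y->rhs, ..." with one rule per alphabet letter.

A->CB, B->BA, C->AB

  step 2 ⇒ step 3: BACBBACBCBBAABBA ⇒ BA·CB·AB·BA·BA·CB·AB·BA·AB·BA·BA·CB·CB·BA·BA·CB
    A ↦ CB
    B ↦ BA
    C ↦ AB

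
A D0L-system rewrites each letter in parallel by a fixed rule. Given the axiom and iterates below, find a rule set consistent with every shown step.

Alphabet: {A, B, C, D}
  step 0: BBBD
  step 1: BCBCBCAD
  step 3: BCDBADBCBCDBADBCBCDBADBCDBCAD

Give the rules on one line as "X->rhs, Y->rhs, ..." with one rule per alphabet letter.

A->C, B->BC, C->DB, D->AD

  step 0 ⇒ step 1: BBBD ⇒ BC·BC·BC·AD
    B ↦ BC
    D ↦ AD
    A ↦ C  (constrained at step 1)
    C ↦ DB  (constrained at step 1)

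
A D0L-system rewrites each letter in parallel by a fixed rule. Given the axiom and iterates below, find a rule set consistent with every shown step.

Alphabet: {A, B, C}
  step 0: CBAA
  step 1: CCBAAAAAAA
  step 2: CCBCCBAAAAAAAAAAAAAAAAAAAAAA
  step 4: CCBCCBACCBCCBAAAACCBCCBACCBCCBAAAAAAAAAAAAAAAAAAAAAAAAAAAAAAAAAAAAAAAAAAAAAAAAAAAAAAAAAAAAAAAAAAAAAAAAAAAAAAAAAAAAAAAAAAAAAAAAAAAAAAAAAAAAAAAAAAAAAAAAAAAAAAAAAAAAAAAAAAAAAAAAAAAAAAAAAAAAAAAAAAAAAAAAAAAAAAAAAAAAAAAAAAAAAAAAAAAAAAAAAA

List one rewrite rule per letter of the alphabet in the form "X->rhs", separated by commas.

  step 1 ⇒ step 2: CCBAAAAAAA ⇒ CCB·CCB·A·AAA·AAA·AAA·AAA·AAA·AAA·AAA
    A ↦ AAA
    B ↦ A
    C ↦ CCB

A->AAA, B->A, C->CCB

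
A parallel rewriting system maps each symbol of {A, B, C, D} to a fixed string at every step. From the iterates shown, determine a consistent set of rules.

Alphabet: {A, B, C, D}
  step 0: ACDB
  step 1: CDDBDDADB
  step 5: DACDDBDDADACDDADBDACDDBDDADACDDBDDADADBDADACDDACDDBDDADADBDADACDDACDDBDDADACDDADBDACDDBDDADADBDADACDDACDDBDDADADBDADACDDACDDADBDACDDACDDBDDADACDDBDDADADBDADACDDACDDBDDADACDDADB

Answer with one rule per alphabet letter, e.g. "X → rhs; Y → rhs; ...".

A->CD, B->DB, C->DBD, D->DA

  step 0 ⇒ step 1: ACDB ⇒ CD·DBD·DA·DB
    A ↦ CD
    B ↦ DB
    C ↦ DBD
    D ↦ DA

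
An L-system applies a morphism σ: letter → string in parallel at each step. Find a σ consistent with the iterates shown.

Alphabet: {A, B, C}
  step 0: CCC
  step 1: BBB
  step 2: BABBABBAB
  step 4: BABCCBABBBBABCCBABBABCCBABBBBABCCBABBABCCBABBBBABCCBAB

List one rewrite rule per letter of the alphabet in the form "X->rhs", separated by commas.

A->CC, B->BAB, C->B

  step 1 ⇒ step 2: BBB ⇒ BAB·BAB·BAB
    B ↦ BAB
    A ↦ CC  (constrained at step 2)
  step 0 ⇒ step 1: CCC ⇒ B·B·B
    C ↦ B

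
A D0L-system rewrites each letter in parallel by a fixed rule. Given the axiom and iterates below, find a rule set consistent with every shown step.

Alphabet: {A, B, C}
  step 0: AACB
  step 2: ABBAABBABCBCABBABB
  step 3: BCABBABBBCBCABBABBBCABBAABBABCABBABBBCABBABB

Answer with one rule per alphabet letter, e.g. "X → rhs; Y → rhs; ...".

A->BC, B->ABB, C->A

  step 2 ⇒ step 3: ABBAABBABCBCABBABB ⇒ BC·ABB·ABB·BC·BC·ABB·ABB·BC·ABB·A·ABB·A·BC·ABB·ABB·BC·ABB·ABB
    A ↦ BC
    B ↦ ABB
    C ↦ A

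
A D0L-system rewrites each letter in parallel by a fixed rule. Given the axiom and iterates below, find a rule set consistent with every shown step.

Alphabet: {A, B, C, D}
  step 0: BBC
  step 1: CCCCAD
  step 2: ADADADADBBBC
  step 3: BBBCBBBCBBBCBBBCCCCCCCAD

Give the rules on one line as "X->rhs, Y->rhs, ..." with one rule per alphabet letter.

A->BB, B->CC, C->AD, D->BC

  step 2 ⇒ step 3: ADADADADBBBC ⇒ BB·BC·BB·BC·BB·BC·BB·BC·CC·CC·CC·AD
    A ↦ BB
    B ↦ CC
    C ↦ AD
    D ↦ BC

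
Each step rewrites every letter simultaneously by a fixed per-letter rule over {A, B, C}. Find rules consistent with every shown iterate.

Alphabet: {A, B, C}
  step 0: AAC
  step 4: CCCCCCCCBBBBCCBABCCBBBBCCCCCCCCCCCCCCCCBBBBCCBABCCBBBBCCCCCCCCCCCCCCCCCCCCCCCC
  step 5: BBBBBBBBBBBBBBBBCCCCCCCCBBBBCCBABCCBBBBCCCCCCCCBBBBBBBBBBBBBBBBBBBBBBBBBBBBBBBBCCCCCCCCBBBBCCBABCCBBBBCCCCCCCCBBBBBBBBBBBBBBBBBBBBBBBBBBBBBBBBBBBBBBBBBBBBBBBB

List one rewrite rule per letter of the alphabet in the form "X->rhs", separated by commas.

A->BAB, B->CC, C->BB

  step 4 ⇒ step 5: CCCCCCCCBBBBCCBABCCBBBBCCCCCCCCCCCCCCCCBBBBCCBABCCBBBBCCCCCCCCCCCCCCCCCCCCCCCC ⇒ BB·BB·BB·BB·BB·BB·BB·BB·CC·CC·CC·CC·BB·BB·CC·BAB·CC·BB·BB·CC·CC·CC·CC·BB·BB·BB·BB·BB·BB·BB·BB·BB·BB·BB·BB·BB·BB·BB·BB·CC·CC·CC·CC·BB·BB·CC·BAB·CC·BB·BB·CC·CC·CC·CC·BB·BB·BB·BB·BB·BB·BB·BB·BB·BB·BB·BB·BB·BB·BB·BB·BB·BB·BB·BB·BB·BB·BB·BB
    A ↦ BAB
    B ↦ CC
    C ↦ BB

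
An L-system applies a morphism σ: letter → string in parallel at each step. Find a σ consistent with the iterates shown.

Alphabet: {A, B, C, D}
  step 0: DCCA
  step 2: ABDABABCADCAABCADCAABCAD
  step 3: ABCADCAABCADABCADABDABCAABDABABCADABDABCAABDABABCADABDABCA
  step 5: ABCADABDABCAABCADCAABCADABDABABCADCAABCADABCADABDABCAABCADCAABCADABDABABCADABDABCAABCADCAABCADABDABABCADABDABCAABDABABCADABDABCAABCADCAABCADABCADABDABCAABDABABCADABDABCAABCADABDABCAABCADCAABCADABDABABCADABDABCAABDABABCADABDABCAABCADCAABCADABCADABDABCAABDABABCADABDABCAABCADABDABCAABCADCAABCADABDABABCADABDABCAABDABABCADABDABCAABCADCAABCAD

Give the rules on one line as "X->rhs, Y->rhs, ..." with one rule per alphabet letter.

  step 2 ⇒ step 3: ABDABABCADCAABCADCAABCAD ⇒ AB·CAD·CA·AB·CAD·AB·CAD·ABD·AB·CA·ABD·AB·AB·CAD·ABD·AB·CA·ABD·AB·AB·CAD·ABD·AB·CA
    A ↦ AB
    B ↦ CAD
    C ↦ ABD
    D ↦ CA

A->AB, B->CAD, C->ABD, D->CA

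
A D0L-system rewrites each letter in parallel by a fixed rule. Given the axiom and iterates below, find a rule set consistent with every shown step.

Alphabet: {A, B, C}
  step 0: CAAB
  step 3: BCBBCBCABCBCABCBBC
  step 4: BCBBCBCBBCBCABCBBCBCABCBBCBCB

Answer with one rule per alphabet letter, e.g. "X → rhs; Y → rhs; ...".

A->CA, B->BC, C->B

  step 3 ⇒ step 4: BCBBCBCABCBCABCBBC ⇒ BC·B·BC·BC·B·BC·B·CA·BC·B·BC·B·CA·BC·B·BC·BC·B
    A ↦ CA
    B ↦ BC
    C ↦ B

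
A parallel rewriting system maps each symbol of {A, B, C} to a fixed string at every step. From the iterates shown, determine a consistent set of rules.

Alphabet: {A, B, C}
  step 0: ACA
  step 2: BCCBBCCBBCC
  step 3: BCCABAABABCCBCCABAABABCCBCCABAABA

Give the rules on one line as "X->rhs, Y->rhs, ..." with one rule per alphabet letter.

  step 2 ⇒ step 3: BCCBBCCBBCC ⇒ BCC·ABA·ABA·BCC·BCC·ABA·ABA·BCC·BCC·ABA·ABA
    B ↦ BCC
    C ↦ ABA
    A ↦ B  (constrained at step 0)

A->B, B->BCC, C->ABA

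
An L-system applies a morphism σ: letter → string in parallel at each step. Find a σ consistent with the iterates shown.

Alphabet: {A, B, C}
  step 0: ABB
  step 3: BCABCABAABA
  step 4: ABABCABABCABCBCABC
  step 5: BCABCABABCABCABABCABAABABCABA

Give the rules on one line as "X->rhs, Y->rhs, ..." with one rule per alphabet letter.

  step 4 ⇒ step 5: ABABCABABCABCBCABC ⇒ BC·A·BC·A·BA·BC·A·BC·A·BA·BC·A·BA·A·BA·BC·A·BA
    A ↦ BC
    B ↦ A
    C ↦ BA

A->BC, B->A, C->BA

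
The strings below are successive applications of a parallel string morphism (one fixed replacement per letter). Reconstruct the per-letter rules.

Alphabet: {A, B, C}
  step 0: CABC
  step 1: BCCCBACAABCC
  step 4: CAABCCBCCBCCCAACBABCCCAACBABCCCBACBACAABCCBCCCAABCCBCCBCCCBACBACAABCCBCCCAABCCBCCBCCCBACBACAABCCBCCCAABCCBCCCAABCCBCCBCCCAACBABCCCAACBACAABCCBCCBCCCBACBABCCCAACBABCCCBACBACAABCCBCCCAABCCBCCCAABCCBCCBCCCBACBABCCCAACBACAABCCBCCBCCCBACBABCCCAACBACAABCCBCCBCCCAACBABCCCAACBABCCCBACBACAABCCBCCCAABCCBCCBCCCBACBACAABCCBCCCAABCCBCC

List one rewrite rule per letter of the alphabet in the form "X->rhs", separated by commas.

A->CBA, B->CAA, C->BCC

  step 0 ⇒ step 1: CABC ⇒ BCC·CBA·CAA·BCC
    A ↦ CBA
    B ↦ CAA
    C ↦ BCC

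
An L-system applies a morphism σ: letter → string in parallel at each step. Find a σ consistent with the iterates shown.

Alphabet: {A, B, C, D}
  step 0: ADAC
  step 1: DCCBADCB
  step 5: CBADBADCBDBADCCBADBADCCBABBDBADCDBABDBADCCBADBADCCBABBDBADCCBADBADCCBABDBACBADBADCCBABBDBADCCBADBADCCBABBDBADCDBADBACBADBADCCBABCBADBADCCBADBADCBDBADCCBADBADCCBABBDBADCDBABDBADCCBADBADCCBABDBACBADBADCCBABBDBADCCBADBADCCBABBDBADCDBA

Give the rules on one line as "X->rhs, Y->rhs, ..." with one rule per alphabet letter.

  step 0 ⇒ step 1: ADAC ⇒ DC·CBA·DC·B
    A ↦ DC
    C ↦ B
    D ↦ CBA
    B ↦ DBA  (constrained at step 1)

A->DC, B->DBA, C->B, D->CBA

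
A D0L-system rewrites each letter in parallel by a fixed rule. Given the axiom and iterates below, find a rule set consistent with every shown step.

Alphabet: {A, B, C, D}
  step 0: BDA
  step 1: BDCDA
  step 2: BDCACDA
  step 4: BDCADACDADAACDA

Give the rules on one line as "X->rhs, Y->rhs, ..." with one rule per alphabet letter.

A->DA, B->BD, C->A, D->C

  step 1 ⇒ step 2: BDCDA ⇒ BD·C·A·C·DA
    A ↦ DA
    B ↦ BD
    C ↦ A
    D ↦ C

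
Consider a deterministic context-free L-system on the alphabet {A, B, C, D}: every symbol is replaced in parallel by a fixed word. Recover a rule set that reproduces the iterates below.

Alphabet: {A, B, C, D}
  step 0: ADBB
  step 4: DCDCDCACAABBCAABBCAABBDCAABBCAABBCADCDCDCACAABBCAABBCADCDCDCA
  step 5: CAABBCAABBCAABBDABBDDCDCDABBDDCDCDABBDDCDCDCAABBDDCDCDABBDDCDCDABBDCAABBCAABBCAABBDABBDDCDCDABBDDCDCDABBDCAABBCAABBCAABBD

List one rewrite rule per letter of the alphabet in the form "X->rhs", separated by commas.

  step 4 ⇒ step 5: DCDCDCACAABBCAABBCAABBDCAABBCAABBCADCDCDCACAABBCAABBCADCDCDCA ⇒ CA·ABB·CA·ABB·CA·ABB·D·ABB·D·D·CD·CD·ABB·D·D·CD·CD·ABB·D·D·CD·CD·CA·ABB·D·D·CD·CD·ABB·D·D·CD·CD·ABB·D·CA·ABB·CA·ABB·CA·ABB·D·ABB·D·D·CD·CD·ABB·D·D·CD·CD·ABB·D·CA·ABB·CA·ABB·CA·ABB·D
    A ↦ D
    B ↦ CD
    C ↦ ABB
    D ↦ CA

A->D, B->CD, C->ABB, D->CA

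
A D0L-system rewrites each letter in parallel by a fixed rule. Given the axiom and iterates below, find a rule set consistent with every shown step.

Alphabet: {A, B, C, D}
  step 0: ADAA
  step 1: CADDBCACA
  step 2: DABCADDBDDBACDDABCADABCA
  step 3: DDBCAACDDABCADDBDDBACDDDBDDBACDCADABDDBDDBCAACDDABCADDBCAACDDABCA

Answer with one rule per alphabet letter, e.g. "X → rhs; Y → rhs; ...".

  step 2 ⇒ step 3: DABCADDBDDBACDDABCADABCA ⇒ DDB·CA·ACD·DAB·CA·DDB·DDB·ACD·DDB·DDB·ACD·CA·DAB·DDB·DDB·CA·ACD·DAB·CA·DDB·CA·ACD·DAB·CA
    A ↦ CA
    B ↦ ACD
    C ↦ DAB
    D ↦ DDB

A->CA, B->ACD, C->DAB, D->DDB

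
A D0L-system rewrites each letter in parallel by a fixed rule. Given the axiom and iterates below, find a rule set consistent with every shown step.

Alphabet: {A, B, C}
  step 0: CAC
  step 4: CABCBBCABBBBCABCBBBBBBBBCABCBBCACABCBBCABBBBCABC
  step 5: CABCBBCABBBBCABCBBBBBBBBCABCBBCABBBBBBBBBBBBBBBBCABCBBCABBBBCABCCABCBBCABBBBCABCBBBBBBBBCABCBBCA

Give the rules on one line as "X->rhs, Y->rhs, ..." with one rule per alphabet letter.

  step 4 ⇒ step 5: CABCBBCABBBBCABCBBBBBBBBCABCBBCACABCBBCABBBBCABC ⇒ CA·BC·BB·CA·BB·BB·CA·BC·BB·BB·BB·BB·CA·BC·BB·CA·BB·BB·BB·BB·BB·BB·BB·BB·CA·BC·BB·CA·BB·BB·CA·BC·CA·BC·BB·CA·BB·BB·CA·BC·BB·BB·BB·BB·CA·BC·BB·CA
    A ↦ BC
    B ↦ BB
    C ↦ CA

A->BC, B->BB, C->CA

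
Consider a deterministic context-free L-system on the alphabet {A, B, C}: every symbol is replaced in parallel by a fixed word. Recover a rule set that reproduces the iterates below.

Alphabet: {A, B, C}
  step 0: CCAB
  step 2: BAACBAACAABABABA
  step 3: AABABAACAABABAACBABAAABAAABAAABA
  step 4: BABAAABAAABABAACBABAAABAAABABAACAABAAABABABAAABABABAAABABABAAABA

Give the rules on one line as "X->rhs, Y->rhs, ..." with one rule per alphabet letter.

  step 3 ⇒ step 4: AABABAACAABABAACBABAAABAAABAAABA ⇒ BA·BA·AA·BA·AA·BA·BA·AC·BA·BA·AA·BA·AA·BA·BA·AC·AA·BA·AA·BA·BA·BA·AA·BA·BA·BA·AA·BA·BA·BA·AA·BA
    A ↦ BA
    B ↦ AA
    C ↦ AC

A->BA, B->AA, C->AC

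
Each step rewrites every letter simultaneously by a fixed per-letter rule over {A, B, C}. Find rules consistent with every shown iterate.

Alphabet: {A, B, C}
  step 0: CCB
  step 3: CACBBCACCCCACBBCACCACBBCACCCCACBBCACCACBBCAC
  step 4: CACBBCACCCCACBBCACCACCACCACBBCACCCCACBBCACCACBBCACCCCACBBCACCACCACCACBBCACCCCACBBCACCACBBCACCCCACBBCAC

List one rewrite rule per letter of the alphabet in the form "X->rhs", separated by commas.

A->BB, B->C, C->CAC

  step 3 ⇒ step 4: CACBBCACCCCACBBCACCACBBCACCCCACBBCACCACBBCAC ⇒ CAC·BB·CAC·C·C·CAC·BB·CAC·CAC·CAC·CAC·BB·CAC·C·C·CAC·BB·CAC·CAC·BB·CAC·C·C·CAC·BB·CAC·CAC·CAC·CAC·BB·CAC·C·C·CAC·BB·CAC·CAC·BB·CAC·C·C·CAC·BB·CAC
    A ↦ BB
    B ↦ C
    C ↦ CAC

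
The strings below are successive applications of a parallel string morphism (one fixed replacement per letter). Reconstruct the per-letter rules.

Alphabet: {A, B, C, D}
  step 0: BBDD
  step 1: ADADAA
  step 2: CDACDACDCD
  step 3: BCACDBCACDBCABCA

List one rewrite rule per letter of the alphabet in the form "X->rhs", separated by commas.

A->CD, B->AD, C->BC, D->A

  step 2 ⇒ step 3: CDACDACDCD ⇒ BC·A·CD·BC·A·CD·BC·A·BC·A
    A ↦ CD
    C ↦ BC
    D ↦ A
  step 0 ⇒ step 1: BBDD ⇒ AD·AD·A·A
    B ↦ AD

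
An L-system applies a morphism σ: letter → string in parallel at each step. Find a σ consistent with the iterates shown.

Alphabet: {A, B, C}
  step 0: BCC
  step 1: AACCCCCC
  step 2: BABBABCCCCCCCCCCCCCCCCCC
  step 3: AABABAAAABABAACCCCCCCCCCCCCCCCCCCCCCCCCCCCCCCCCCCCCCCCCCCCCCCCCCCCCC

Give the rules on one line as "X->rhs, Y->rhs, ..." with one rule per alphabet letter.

  step 2 ⇒ step 3: BABBABCCCCCCCCCCCCCCCCCC ⇒ AA·BAB·AA·AA·BAB·AA·CCC·CCC·CCC·CCC·CCC·CCC·CCC·CCC·CCC·CCC·CCC·CCC·CCC·CCC·CCC·CCC·CCC·CCC
    A ↦ BAB
    B ↦ AA
    C ↦ CCC

A->BAB, B->AA, C->CCC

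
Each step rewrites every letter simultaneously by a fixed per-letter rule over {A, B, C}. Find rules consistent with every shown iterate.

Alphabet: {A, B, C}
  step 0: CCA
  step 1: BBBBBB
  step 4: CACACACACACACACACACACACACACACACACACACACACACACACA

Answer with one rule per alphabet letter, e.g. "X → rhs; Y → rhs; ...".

A->BB, B->CA, C->BB

  step 0 ⇒ step 1: CCA ⇒ BB·BB·BB
    A ↦ BB
    C ↦ BB
    B ↦ CA  (constrained at step 1)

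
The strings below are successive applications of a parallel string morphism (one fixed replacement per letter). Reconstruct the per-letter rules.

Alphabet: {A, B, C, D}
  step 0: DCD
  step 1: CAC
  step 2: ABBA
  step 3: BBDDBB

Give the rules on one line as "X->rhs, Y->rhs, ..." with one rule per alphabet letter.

  step 2 ⇒ step 3: ABBA ⇒ BB·D·D·BB
    A ↦ BB
    B ↦ D
  step 0 ⇒ step 1: DCD ⇒ C·A·C
    C ↦ A
  step 0 ⇒ step 1: DCD ⇒ C·A·C
    D ↦ C

A->BB, B->D, C->A, D->C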